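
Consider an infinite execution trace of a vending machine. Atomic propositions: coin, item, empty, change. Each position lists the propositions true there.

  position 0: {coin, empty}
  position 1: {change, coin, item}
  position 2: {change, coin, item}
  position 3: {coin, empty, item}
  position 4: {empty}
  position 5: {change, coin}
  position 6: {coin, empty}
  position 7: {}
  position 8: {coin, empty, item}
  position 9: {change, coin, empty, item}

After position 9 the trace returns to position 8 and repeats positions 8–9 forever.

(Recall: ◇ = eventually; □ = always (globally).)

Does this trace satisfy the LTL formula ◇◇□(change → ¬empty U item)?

Satisfied

◇□(change → ¬empty U item) holds at position 0, which is reachable from 0, so ◇◇□(change → ¬empty U item) holds.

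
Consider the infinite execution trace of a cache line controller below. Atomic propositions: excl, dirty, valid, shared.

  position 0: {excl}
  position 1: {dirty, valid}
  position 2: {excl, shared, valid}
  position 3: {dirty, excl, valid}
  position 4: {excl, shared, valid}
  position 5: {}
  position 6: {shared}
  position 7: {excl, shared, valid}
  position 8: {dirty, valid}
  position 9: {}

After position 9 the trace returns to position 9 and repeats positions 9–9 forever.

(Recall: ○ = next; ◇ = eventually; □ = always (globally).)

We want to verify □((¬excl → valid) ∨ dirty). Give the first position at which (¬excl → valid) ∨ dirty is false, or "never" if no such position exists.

Check (¬excl → valid) ∨ dirty at each position in order: 0 ✓, 1 ✓, 2 ✓, 3 ✓, 4 ✓.
At position 5 the labels are {}, so (¬excl → valid) ∨ dirty is false there. This is the first violation.

5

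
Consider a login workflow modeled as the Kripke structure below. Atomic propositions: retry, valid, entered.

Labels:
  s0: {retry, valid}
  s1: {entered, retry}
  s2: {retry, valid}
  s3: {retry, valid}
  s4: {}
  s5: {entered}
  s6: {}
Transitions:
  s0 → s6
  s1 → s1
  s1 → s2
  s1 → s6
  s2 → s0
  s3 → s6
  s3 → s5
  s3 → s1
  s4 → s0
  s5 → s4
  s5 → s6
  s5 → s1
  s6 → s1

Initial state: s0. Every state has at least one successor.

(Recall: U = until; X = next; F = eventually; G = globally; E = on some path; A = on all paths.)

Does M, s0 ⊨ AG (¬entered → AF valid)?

Violated

States satisfying ¬entered → AF valid: {s0, s1, s2, s3, s4, s5}.
States satisfying AG (¬entered → AF valid): ∅.
s6 is reachable from s0 and violates ¬entered → AF valid, so AG fails at s0.
s0 ∉ Sat(AG (¬entered → AF valid)).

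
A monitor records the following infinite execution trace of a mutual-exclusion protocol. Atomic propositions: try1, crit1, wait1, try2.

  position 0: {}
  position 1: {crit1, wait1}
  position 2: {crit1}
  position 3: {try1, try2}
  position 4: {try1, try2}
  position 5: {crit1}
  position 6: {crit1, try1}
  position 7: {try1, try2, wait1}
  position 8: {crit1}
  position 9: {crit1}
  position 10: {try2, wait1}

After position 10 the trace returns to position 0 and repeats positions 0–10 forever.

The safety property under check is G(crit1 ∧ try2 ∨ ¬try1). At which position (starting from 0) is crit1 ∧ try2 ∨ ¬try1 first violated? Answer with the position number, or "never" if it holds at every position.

3

Check crit1 ∧ try2 ∨ ¬try1 at each position in order: 0 ✓, 1 ✓, 2 ✓.
At position 3 the labels are {try1, try2}, so crit1 ∧ try2 ∨ ¬try1 is false there. This is the first violation.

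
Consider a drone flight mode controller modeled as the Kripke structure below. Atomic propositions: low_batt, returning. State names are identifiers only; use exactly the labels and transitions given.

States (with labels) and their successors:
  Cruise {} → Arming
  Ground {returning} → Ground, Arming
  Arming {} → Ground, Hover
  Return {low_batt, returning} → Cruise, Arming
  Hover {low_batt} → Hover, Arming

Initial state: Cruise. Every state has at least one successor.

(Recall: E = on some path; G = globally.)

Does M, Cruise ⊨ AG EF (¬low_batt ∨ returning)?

States satisfying EF (¬low_batt ∨ returning): {Cruise, Ground, Arming, Return, Hover}.
States satisfying AG EF (¬low_batt ∨ returning): {Cruise, Ground, Arming, Return, Hover}.
Every state reachable from Cruise satisfies EF (¬low_batt ∨ returning).
Cruise ∈ Sat(AG EF (¬low_batt ∨ returning)).

Satisfied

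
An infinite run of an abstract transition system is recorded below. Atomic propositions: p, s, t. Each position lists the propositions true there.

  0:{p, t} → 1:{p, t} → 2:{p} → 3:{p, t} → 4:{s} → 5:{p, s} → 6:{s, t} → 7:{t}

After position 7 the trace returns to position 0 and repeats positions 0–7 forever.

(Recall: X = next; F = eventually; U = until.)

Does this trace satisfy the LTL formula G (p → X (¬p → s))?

Yes

p → X (¬p → s) holds at every position 0..7, and those are all positions ever visited, so G (p → X (¬p → s)) holds.
Positions where p holds: 0, 1, 2, 3, 5.
Check X (¬p → s) at each: 0→ok, 1→ok, 2→ok, 3→ok, 5→ok.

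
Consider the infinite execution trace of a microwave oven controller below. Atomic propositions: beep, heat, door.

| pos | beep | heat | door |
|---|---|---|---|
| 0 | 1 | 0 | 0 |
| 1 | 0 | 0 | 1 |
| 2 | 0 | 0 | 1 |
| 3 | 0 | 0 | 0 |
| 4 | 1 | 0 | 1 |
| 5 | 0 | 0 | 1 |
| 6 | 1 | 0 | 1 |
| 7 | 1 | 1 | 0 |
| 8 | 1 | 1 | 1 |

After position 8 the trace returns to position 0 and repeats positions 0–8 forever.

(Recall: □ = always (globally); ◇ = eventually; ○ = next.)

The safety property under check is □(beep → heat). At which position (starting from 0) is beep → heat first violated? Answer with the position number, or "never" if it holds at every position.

0

At position 0 the labels are {beep}, so beep → heat is false there. This is the first violation.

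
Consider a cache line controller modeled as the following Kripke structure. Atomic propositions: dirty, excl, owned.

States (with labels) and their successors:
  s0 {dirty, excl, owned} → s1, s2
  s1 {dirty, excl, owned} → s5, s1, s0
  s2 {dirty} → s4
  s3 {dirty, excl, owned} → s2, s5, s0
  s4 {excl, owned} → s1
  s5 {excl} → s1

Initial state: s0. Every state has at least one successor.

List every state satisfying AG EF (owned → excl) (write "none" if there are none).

{s0, s1, s2, s3, s4, s5}

States satisfying EF (owned → excl): {s0, s1, s2, s3, s4, s5}.
States satisfying AG EF (owned → excl): {s0, s1, s2, s3, s4, s5}.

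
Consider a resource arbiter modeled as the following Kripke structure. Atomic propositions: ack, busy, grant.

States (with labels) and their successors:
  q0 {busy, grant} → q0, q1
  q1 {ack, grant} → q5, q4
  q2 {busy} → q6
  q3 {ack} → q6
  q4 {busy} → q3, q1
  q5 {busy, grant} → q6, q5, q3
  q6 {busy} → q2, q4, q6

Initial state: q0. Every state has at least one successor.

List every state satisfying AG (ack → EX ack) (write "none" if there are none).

States satisfying ack → EX ack: {q0, q2, q4, q5, q6}.
States satisfying AG (ack → EX ack): ∅.

none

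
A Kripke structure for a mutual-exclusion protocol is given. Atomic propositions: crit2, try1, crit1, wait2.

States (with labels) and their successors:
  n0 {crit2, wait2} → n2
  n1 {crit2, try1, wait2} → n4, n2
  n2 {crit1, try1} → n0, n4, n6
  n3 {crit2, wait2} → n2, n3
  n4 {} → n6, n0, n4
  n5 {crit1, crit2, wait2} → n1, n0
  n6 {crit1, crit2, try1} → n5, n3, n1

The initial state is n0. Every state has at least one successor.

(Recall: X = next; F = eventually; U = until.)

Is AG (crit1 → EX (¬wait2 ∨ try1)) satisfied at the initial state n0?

States satisfying crit1 → EX (¬wait2 ∨ try1): {n0, n1, n2, n3, n4, n5, n6}.
States satisfying AG (crit1 → EX (¬wait2 ∨ try1)): {n0, n1, n2, n3, n4, n5, n6}.
Every state reachable from n0 satisfies crit1 → EX (¬wait2 ∨ try1).
n0 ∈ Sat(AG (crit1 → EX (¬wait2 ∨ try1))).

Satisfied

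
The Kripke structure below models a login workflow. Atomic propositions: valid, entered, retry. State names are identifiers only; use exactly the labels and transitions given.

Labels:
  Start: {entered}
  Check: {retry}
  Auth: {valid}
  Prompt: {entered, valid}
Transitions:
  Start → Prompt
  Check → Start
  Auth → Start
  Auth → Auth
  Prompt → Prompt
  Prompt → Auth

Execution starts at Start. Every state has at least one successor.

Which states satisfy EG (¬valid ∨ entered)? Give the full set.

States satisfying ¬valid ∨ entered: {Start, Check, Prompt}.
States satisfying EG (¬valid ∨ entered): {Start, Check, Prompt}.

{Start, Check, Prompt}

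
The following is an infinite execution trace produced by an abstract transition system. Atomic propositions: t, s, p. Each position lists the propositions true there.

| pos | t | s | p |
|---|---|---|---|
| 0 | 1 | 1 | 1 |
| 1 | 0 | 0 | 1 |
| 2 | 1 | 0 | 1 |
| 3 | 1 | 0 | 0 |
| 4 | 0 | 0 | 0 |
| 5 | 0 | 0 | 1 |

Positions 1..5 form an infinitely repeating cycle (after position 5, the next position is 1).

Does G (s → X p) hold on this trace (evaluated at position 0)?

Satisfied

s → X p holds at every position 0..5, and those are all positions ever visited, so G (s → X p) holds.
Positions where s holds: 0.
Check X p at each: 0→ok.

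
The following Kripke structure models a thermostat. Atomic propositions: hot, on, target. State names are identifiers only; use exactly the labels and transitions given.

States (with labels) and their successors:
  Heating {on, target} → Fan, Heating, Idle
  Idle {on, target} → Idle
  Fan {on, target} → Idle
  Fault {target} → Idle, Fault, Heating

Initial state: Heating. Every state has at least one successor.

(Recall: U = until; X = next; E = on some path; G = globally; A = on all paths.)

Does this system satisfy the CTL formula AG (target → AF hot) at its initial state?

No

States satisfying target → AF hot: ∅.
States satisfying AG (target → AF hot): ∅.
Fan is reachable from Heating and violates target → AF hot, so AG fails at Heating.
Heating ∉ Sat(AG (target → AF hot)).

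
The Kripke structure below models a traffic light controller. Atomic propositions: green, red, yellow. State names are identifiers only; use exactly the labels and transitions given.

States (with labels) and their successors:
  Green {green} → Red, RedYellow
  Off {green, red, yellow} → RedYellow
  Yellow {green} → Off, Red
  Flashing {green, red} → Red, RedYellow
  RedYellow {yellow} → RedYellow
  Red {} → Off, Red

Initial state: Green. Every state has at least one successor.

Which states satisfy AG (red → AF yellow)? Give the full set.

{Green, Off, Yellow, RedYellow, Red}

States satisfying red → AF yellow: {Green, Off, Yellow, RedYellow, Red}.
States satisfying AG (red → AF yellow): {Green, Off, Yellow, RedYellow, Red}.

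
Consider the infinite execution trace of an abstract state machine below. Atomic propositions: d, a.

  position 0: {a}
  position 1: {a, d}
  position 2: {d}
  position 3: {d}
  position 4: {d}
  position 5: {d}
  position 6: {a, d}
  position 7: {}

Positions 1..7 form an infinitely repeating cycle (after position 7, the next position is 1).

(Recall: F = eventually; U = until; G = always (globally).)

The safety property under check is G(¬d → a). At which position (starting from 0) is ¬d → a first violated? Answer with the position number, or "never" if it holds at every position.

Check ¬d → a at each position in order: 0 ✓, 1 ✓, 2 ✓, 3 ✓, 4 ✓, 5 ✓, 6 ✓.
At position 7 the labels are {}, so ¬d → a is false there. This is the first violation.

7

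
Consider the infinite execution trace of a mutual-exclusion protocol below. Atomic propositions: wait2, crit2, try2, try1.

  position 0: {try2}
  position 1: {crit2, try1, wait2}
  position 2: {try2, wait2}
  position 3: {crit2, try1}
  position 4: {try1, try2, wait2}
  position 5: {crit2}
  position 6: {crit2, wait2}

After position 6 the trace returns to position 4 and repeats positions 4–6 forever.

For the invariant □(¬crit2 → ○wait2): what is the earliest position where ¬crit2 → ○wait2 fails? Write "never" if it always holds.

Check ¬crit2 → ○wait2 at each position in order: 0 ✓, 1 ✓.
At position 2 the labels are {try2, wait2} and the next position 3 has {crit2, try1}, so ¬crit2 → ○wait2 is false there. This is the first violation.

2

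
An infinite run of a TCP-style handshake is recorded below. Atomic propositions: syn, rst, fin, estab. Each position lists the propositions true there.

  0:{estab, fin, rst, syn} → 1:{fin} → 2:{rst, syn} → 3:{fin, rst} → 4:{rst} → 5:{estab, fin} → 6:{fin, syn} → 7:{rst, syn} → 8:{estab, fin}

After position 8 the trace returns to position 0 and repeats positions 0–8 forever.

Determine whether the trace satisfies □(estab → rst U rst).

Violated

estab → rst U rst must hold at every position from 0 onward. It fails at position 5, so □(estab → rst U rst) is false.
Positions where estab holds: 0, 5, 8.
Check rst U rst at each: 0→ok, 5→fails, 8→fails.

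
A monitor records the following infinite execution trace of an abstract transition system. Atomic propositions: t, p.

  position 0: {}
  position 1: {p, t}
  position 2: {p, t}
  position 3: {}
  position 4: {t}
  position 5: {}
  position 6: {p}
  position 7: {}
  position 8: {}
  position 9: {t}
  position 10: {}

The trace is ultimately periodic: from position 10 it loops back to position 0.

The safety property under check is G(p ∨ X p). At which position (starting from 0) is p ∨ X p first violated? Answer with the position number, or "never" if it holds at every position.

3

Check p ∨ X p at each position in order: 0 ✓, 1 ✓, 2 ✓.
At position 3 the labels are {} and the next position 4 has {t}, so p ∨ X p is false there. This is the first violation.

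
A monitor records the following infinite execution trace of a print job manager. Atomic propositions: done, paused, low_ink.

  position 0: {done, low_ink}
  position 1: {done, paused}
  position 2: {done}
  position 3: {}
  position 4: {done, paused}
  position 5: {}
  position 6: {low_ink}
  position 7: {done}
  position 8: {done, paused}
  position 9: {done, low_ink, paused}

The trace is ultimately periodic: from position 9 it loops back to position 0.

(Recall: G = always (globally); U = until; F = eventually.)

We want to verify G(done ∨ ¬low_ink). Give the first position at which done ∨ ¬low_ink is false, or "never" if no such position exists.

6

Check done ∨ ¬low_ink at each position in order: 0 ✓, 1 ✓, 2 ✓, 3 ✓, 4 ✓, 5 ✓.
At position 6 the labels are {low_ink}, so done ∨ ¬low_ink is false there. This is the first violation.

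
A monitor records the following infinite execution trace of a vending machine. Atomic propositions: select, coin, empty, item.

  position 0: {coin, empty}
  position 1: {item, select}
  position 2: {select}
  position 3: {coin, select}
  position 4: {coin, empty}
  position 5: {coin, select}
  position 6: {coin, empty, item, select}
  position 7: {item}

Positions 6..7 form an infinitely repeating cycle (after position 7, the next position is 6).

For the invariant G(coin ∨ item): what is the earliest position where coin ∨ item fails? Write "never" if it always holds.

2

Check coin ∨ item at each position in order: 0 ✓, 1 ✓.
At position 2 the labels are {select}, so coin ∨ item is false there. This is the first violation.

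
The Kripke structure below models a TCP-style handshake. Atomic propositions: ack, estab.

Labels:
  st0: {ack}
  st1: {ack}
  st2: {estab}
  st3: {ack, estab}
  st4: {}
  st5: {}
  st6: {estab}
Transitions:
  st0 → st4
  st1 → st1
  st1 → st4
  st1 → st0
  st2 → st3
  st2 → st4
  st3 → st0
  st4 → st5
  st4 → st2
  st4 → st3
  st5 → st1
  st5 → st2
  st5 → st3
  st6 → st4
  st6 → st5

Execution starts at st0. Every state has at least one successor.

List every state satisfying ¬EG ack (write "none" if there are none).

{st0, st2, st3, st4, st5, st6}

States satisfying ack: {st0, st1, st3}.
States satisfying EG ack: {st1}.
States satisfying ¬EG ack: {st0, st2, st3, st4, st5, st6}.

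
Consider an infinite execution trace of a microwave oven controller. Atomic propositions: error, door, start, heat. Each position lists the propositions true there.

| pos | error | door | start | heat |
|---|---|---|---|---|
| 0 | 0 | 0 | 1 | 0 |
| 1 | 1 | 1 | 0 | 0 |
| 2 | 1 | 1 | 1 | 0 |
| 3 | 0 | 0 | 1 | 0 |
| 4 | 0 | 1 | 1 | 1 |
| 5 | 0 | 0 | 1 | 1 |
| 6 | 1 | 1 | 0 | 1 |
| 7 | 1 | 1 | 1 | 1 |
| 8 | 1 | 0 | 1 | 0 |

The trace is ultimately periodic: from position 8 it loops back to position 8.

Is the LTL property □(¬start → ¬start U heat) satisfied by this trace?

No

¬start → ¬start U heat must hold at every position from 0 onward. It fails at position 1, so □(¬start → ¬start U heat) is false.
Positions where ¬start holds: 1, 6.
Check ¬start U heat at each: 1→fails, 6→ok.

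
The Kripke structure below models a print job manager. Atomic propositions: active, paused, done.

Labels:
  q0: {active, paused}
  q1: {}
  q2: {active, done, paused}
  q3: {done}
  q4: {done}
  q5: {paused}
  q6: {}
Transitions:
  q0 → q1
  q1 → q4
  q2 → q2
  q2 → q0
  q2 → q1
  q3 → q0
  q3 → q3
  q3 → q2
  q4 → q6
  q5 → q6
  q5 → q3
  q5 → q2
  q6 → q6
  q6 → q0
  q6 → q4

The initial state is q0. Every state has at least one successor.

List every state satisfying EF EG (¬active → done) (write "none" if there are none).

{q2, q3, q5}

States satisfying EG (¬active → done): {q2, q3}.
States satisfying EF EG (¬active → done): {q2, q3, q5}.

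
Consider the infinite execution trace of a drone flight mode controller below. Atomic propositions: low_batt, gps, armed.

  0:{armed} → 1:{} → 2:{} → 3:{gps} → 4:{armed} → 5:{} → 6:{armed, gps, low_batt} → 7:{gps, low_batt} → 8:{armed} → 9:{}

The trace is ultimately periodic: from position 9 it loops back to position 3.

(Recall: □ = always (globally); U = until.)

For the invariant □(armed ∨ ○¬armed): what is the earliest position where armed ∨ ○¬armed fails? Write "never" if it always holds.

Check armed ∨ ○¬armed at each position in order: 0 ✓, 1 ✓, 2 ✓.
At position 3 the labels are {gps} and the next position 4 has {armed}, so armed ∨ ○¬armed is false there. This is the first violation.

3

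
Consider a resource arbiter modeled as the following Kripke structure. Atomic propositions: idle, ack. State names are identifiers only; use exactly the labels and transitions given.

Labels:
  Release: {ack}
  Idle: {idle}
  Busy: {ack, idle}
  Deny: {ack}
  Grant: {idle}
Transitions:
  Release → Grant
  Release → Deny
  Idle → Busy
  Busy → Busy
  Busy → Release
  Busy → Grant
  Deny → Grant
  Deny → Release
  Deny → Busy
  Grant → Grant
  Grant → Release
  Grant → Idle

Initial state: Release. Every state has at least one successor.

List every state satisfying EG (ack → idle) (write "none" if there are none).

{Idle, Busy, Grant}

States satisfying ack → idle: {Idle, Busy, Grant}.
States satisfying EG (ack → idle): {Idle, Busy, Grant}.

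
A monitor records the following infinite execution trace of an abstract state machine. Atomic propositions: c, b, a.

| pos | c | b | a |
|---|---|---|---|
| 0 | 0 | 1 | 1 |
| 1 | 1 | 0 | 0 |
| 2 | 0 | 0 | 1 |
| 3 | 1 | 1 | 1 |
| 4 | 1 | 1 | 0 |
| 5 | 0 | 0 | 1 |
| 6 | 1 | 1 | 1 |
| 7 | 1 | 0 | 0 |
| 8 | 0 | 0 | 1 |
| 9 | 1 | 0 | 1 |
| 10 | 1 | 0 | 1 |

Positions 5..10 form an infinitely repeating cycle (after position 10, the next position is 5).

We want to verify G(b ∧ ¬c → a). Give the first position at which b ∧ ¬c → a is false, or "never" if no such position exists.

never

b ∧ ¬c → a holds at every position 0..10, and those are all the positions the trace ever visits, so the invariant G(b ∧ ¬c → a) is never violated.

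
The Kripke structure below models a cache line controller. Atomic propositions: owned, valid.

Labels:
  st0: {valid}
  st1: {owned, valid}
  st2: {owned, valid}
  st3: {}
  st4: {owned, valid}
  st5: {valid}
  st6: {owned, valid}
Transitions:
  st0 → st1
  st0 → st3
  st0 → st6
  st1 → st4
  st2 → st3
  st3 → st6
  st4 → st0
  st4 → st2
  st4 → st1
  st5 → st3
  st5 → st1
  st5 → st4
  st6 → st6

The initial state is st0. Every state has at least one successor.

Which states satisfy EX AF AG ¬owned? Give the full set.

States satisfying AF AG ¬owned: ∅.
States satisfying EX AF AG ¬owned: ∅.

none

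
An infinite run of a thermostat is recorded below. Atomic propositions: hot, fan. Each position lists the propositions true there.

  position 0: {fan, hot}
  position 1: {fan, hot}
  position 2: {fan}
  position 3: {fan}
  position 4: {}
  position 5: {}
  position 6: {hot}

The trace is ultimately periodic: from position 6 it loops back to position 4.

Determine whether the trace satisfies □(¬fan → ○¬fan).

¬fan → ○¬fan holds at every position 0..6, and those are all positions ever visited, so □(¬fan → ○¬fan) holds.
Positions where ¬fan holds: 4, 5, 6.
Check ○¬fan at each: 4→ok, 5→ok, 6→ok.

Satisfied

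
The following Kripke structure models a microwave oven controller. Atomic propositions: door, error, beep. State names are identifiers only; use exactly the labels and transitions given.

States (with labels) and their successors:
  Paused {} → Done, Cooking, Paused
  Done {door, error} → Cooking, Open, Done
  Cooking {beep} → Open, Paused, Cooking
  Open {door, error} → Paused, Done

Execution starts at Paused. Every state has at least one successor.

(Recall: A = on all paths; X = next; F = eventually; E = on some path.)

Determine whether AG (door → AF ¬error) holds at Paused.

States satisfying door → AF ¬error: {Paused, Cooking}.
States satisfying AG (door → AF ¬error): ∅.
Done is reachable from Paused and violates door → AF ¬error, so AG fails at Paused.
Paused ∉ Sat(AG (door → AF ¬error)).

No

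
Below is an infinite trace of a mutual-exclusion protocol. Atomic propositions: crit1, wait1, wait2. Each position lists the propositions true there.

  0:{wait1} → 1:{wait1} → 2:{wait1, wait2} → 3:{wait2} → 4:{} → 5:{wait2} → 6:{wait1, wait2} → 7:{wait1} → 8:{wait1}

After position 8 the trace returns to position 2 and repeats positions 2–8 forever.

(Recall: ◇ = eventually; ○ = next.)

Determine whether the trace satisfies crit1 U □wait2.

Walking from position 0: at position 0, □wait2 has not yet held and crit1 fails, so crit1 U □wait2 is false.

Violated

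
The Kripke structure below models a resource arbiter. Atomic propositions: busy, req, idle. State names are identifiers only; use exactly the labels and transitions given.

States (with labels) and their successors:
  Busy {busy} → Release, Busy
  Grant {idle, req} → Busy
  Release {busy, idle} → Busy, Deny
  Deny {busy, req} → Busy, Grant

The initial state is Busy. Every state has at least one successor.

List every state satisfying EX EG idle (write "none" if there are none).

none

States satisfying EG idle: ∅.
States satisfying EX EG idle: ∅.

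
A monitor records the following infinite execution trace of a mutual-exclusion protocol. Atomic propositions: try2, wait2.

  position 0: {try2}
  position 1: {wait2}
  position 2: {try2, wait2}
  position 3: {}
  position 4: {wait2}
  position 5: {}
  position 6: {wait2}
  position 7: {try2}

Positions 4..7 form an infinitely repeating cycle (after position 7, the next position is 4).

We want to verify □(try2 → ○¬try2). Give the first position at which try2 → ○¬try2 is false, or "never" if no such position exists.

try2 → ○¬try2 holds at every position 0..7, and those are all the positions the trace ever visits, so the invariant □(try2 → ○¬try2) is never violated.

never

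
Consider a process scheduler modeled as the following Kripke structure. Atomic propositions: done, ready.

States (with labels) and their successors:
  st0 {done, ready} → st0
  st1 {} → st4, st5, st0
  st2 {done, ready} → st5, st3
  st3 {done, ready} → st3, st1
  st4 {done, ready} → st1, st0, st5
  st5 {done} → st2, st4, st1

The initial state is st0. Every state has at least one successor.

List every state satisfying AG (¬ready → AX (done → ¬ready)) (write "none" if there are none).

States satisfying ¬ready → AX (done → ¬ready): {st0, st2, st3, st4}.
States satisfying AG (¬ready → AX (done → ¬ready)): {st0}.

{st0}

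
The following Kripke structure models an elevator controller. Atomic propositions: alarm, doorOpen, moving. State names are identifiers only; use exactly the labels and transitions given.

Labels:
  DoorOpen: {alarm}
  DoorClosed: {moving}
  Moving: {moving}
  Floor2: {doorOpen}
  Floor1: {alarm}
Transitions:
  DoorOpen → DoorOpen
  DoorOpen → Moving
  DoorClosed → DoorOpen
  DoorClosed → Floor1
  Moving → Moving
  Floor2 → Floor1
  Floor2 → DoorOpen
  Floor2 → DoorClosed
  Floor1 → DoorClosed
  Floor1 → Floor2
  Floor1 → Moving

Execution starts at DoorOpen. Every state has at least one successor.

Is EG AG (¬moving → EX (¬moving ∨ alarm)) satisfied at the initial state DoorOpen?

Holds

States satisfying AG (¬moving → EX (¬moving ∨ alarm)): {DoorOpen, DoorClosed, Moving, Floor2, Floor1}.
States satisfying EG AG (¬moving → EX (¬moving ∨ alarm)): {DoorOpen, DoorClosed, Moving, Floor2, Floor1}.
DoorOpen ∈ Sat(EG AG (¬moving → EX (¬moving ∨ alarm))).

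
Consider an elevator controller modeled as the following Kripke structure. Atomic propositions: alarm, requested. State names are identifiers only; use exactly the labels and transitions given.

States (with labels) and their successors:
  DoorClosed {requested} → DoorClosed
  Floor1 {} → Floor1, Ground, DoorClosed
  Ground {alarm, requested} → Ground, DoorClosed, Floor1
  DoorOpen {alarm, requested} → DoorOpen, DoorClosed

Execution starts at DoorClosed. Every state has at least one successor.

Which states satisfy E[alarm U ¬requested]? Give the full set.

{Floor1, Ground}

States satisfying alarm: {Ground, DoorOpen}.
States satisfying ¬requested: {Floor1}.
States satisfying E[alarm U ¬requested]: {Floor1, Ground}.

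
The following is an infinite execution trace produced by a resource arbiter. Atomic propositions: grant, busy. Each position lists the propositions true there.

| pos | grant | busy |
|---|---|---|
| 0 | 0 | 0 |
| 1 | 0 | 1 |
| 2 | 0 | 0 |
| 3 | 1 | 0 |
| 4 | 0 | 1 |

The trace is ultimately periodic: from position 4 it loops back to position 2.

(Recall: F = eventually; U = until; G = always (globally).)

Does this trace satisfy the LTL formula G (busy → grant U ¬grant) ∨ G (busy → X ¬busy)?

busy → grant U ¬grant holds at every position 0..4, and those are all positions ever visited, so G (busy → grant U ¬grant) holds.
Positions where busy holds: 1, 4.
Check grant U ¬grant at each: 1→ok, 4→ok.
busy → X ¬busy holds at every position 0..4, and those are all positions ever visited, so G (busy → X ¬busy) holds.
Positions where busy holds: 1, 4.
Check X ¬busy at each: 1→ok, 4→ok.
At position 0: G (busy → grant U ¬grant) is true; G (busy → X ¬busy) is true; so G (busy → grant U ¬grant) ∨ G (busy → X ¬busy) is true.

Yes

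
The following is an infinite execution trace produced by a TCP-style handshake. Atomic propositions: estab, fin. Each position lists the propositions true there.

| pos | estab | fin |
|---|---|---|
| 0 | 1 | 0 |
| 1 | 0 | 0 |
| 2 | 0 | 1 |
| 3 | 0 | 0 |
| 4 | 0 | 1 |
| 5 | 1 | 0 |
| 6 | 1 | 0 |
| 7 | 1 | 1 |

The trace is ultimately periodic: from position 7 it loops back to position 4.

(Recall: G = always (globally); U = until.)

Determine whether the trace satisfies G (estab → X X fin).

Violated

estab → X X fin must hold at every position from 0 onward. It fails at position 7, so G (estab → X X fin) is false.
Positions where estab holds: 0, 5, 6, 7.
Check X X fin at each: 0→ok, 5→ok, 6→ok, 7→fails.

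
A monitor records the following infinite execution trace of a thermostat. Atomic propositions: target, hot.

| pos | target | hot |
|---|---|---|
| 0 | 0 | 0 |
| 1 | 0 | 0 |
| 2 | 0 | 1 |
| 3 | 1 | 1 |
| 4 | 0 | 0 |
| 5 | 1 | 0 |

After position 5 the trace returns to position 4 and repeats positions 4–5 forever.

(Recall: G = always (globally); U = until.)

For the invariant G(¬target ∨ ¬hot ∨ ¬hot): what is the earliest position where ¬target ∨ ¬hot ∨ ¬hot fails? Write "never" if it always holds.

Check ¬target ∨ ¬hot ∨ ¬hot at each position in order: 0 ✓, 1 ✓, 2 ✓.
At position 3 the labels are {hot, target}, so ¬target ∨ ¬hot ∨ ¬hot is false there. This is the first violation.

3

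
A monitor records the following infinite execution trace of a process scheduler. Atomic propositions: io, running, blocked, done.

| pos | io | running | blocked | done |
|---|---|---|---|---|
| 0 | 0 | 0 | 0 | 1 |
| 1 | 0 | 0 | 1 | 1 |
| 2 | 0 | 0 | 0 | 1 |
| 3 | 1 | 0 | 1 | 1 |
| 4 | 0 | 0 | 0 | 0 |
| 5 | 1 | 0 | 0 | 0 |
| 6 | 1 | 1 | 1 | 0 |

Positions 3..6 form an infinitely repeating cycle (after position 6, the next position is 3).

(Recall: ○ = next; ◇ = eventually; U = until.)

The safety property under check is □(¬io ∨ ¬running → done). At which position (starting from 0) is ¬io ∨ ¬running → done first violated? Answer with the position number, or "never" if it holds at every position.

Check ¬io ∨ ¬running → done at each position in order: 0 ✓, 1 ✓, 2 ✓, 3 ✓.
At position 4 the labels are {}, so ¬io ∨ ¬running → done is false there. This is the first violation.

4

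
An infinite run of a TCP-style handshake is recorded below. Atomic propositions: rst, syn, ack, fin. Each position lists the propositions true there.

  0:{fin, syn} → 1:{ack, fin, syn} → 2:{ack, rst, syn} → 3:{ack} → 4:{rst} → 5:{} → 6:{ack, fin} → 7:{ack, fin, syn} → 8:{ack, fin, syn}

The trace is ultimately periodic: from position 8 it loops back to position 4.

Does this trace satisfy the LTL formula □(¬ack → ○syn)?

No

¬ack → ○syn must hold at every position from 0 onward. It fails at position 4, so □(¬ack → ○syn) is false.
Positions where ¬ack holds: 0, 4, 5.
Check ○syn at each: 0→ok, 4→fails, 5→fails.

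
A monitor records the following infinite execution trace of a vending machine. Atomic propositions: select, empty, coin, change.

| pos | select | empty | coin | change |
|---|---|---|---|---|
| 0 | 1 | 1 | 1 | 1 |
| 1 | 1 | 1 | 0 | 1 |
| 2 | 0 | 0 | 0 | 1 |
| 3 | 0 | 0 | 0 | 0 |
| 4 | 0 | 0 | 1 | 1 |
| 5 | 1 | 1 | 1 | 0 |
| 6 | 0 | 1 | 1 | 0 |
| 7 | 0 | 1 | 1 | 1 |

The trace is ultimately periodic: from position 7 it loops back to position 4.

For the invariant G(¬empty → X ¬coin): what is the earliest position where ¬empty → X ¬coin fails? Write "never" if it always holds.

3

Check ¬empty → X ¬coin at each position in order: 0 ✓, 1 ✓, 2 ✓.
At position 3 the labels are {} and the next position 4 has {change, coin}, so ¬empty → X ¬coin is false there. This is the first violation.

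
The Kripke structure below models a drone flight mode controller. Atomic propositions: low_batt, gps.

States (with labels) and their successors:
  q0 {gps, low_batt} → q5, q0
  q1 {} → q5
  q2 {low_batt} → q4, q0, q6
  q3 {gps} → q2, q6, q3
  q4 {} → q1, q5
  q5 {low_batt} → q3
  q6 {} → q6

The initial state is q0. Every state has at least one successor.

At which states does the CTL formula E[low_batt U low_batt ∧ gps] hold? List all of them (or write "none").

States satisfying low_batt: {q0, q2, q5}.
States satisfying low_batt ∧ gps: {q0}.
States satisfying E[low_batt U low_batt ∧ gps]: {q0, q2}.

{q0, q2}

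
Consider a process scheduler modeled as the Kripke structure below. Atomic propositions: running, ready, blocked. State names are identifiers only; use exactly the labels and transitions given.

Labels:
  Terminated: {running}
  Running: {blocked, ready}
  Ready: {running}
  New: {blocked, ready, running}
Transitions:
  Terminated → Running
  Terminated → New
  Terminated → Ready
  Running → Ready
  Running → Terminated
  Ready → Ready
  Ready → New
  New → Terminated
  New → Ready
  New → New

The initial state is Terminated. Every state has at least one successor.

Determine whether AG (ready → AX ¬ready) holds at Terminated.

Does not hold

States satisfying ready → AX ¬ready: {Terminated, Running, Ready}.
States satisfying AG (ready → AX ¬ready): ∅.
New is reachable from Terminated and violates ready → AX ¬ready, so AG fails at Terminated.
Terminated ∉ Sat(AG (ready → AX ¬ready)).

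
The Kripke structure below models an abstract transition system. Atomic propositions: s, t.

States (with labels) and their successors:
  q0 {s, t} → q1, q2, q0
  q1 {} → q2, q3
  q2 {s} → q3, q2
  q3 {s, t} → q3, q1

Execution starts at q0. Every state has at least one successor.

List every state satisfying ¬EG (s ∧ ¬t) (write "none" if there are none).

States satisfying s ∧ ¬t: {q2}.
States satisfying EG (s ∧ ¬t): {q2}.
States satisfying ¬EG (s ∧ ¬t): {q0, q1, q3}.

{q0, q1, q3}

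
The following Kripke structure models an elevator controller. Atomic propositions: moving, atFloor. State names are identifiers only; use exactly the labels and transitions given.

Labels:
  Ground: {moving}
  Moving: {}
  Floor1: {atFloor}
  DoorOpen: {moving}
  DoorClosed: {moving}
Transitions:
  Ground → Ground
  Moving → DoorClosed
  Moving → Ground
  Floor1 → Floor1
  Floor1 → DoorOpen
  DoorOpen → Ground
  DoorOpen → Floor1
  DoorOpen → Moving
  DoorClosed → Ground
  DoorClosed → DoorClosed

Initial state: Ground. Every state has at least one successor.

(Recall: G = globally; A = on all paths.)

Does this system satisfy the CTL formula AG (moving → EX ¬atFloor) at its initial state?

Holds

States satisfying moving → EX ¬atFloor: {Ground, Moving, Floor1, DoorOpen, DoorClosed}.
States satisfying AG (moving → EX ¬atFloor): {Ground, Moving, Floor1, DoorOpen, DoorClosed}.
Every state reachable from Ground satisfies moving → EX ¬atFloor.
Ground ∈ Sat(AG (moving → EX ¬atFloor)).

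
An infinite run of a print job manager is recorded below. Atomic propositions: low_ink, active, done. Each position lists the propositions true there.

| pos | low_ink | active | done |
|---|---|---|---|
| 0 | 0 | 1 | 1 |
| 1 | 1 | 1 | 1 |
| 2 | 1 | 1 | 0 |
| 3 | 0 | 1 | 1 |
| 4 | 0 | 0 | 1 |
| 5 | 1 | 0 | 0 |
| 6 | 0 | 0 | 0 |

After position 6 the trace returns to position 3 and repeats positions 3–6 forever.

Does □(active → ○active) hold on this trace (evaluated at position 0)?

active → ○active must hold at every position from 0 onward. It fails at position 3, so □(active → ○active) is false.
Positions where active holds: 0, 1, 2, 3.
Check ○active at each: 0→ok, 1→ok, 2→ok, 3→fails.

Does not hold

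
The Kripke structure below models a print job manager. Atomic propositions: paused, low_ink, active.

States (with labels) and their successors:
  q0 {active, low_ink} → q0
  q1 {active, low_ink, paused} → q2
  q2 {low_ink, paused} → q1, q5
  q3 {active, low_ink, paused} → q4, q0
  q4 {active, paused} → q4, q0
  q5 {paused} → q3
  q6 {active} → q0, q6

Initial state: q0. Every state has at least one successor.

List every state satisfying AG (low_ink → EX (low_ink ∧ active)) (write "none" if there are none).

{q0, q3, q4, q5, q6}

States satisfying low_ink → EX (low_ink ∧ active): {q0, q2, q3, q4, q5, q6}.
States satisfying AG (low_ink → EX (low_ink ∧ active)): {q0, q3, q4, q5, q6}.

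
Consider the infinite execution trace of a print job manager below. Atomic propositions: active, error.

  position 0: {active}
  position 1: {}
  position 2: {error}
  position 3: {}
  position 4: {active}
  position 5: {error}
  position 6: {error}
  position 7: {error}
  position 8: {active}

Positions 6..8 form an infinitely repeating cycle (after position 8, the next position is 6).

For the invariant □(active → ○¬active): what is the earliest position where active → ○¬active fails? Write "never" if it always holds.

active → ○¬active holds at every position 0..8, and those are all the positions the trace ever visits, so the invariant □(active → ○¬active) is never violated.

never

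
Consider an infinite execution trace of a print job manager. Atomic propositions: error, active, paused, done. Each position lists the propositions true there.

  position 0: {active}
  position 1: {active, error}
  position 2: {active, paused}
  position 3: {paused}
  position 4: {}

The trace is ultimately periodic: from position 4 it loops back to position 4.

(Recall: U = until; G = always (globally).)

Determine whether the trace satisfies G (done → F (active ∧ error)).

done → F (active ∧ error) holds at every position 0..4, and those are all positions ever visited, so G (done → F (active ∧ error)) holds.

Yes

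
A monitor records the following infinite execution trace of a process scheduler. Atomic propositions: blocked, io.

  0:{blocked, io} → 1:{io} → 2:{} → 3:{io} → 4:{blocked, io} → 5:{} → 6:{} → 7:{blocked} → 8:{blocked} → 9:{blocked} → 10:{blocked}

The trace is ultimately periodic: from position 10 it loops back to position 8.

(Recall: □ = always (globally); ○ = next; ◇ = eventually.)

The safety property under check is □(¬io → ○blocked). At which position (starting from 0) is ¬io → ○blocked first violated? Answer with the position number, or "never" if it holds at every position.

2

Check ¬io → ○blocked at each position in order: 0 ✓, 1 ✓.
At position 2 the labels are {} and the next position 3 has {io}, so ¬io → ○blocked is false there. This is the first violation.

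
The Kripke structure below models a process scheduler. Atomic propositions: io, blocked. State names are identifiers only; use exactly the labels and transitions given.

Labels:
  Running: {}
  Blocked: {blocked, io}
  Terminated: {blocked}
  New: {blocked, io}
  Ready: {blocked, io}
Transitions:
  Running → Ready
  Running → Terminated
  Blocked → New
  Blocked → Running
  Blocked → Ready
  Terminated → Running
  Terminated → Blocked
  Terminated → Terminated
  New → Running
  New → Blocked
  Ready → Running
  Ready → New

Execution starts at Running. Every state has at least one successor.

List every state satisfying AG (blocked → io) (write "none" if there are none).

none

States satisfying blocked → io: {Running, Blocked, New, Ready}.
States satisfying AG (blocked → io): ∅.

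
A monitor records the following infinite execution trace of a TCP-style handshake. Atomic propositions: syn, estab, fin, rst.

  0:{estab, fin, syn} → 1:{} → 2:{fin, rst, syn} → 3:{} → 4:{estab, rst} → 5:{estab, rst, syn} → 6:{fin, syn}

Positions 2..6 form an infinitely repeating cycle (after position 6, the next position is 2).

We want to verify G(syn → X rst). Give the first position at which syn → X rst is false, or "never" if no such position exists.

At position 0 the labels are {estab, fin, syn} and the next position 1 has {}, so syn → X rst is false there. This is the first violation.

0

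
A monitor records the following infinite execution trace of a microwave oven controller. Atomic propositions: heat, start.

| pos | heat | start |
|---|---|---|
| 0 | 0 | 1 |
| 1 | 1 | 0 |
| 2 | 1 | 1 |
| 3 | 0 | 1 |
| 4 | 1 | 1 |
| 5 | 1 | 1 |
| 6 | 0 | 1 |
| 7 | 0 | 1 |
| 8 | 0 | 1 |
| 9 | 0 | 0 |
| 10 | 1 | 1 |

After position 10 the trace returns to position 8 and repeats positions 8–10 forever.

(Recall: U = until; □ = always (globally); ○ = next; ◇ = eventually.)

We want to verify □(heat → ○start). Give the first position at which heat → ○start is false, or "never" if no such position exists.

heat → ○start holds at every position 0..10, and those are all the positions the trace ever visits, so the invariant □(heat → ○start) is never violated.

never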